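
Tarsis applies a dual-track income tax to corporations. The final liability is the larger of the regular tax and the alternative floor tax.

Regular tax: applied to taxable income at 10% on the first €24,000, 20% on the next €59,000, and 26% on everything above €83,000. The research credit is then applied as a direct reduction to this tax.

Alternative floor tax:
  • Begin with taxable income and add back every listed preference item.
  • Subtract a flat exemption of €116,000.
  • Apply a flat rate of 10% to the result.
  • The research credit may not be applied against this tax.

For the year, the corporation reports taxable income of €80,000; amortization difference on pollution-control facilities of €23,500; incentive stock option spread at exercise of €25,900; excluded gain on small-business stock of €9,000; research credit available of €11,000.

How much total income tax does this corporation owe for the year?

Alternative floor tax:
  Adjusted income: €80,000 + €23,500 + €25,900 + €9,000 = €138,400
  Less exemption €116,000 → base €22,400
  €22,400 × 10% = €2,240

Regular tax:
  €24,000 × 10% = €2,400
  €56,000 × 20% = €11,200
  → €13,600
  Less research credit €11,000 → €2,600

€2,600 > €2,240, so the regular tax governs.

€2,600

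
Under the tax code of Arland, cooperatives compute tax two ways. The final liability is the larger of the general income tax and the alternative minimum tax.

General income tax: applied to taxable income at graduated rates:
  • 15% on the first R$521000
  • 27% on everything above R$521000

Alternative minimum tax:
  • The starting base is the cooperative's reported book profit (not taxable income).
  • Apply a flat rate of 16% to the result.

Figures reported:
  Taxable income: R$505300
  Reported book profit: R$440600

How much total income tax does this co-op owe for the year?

R$75795

Alternative minimum tax:
  Base (reported book profit): R$440600
  R$440600 × 16% = R$70496

General income tax:
  R$505300 × 15% = R$75795

R$75795 > R$70496, so the general income tax governs.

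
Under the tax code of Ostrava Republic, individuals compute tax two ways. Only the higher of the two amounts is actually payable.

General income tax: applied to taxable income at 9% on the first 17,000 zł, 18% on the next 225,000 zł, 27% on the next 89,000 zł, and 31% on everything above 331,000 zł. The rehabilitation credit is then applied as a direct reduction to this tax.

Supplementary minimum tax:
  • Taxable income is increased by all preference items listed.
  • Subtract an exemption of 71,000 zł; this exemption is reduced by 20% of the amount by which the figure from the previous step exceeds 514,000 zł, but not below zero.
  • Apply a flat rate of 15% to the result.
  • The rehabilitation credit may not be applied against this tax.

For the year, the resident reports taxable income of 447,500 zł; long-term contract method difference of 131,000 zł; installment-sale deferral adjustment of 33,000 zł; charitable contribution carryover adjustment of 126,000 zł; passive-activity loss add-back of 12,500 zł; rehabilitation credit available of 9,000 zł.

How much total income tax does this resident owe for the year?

108,930 zł

General income tax:
  17,000 zł × 9% = 1,530 zł
  225,000 zł × 18% = 40,500 zł
  89,000 zł × 27% = 24,030 zł
  116,500 zł × 31% = 36,115 zł
  → 102,175 zł
  Less rehabilitation credit 9,000 zł → 93,175 zł

Supplementary minimum tax:
  Adjusted income: 447,500 zł + 131,000 zł + 33,000 zł + 126,000 zł + 12,500 zł = 750,000 zł
  Exemption: 71,000 zł − 20% × (750,000 zł − 514,000 zł) = 71,000 zł − 47,200 zł = 23,800 zł
  Base: 750,000 zł − 23,800 zł = 726,200 zł
  726,200 zł × 15% = 108,930 zł

108,930 zł > 93,175 zł, so the supplementary minimum tax is the binding amount.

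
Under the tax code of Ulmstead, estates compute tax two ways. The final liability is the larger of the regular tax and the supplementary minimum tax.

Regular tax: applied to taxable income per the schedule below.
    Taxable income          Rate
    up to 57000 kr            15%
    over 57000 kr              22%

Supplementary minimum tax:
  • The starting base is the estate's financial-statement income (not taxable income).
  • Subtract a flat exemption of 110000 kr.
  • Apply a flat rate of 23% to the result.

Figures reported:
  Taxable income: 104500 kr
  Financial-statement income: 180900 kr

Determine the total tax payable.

19000 kr

Regular tax:
  57000 kr × 15% = 8550 kr
  47500 kr × 22% = 10450 kr
  → 19000 kr

Supplementary minimum tax:
  Base (financial-statement income): 180900 kr
  Less exemption 110000 kr → base 70900 kr
  70900 kr × 23% = 16307 kr

19000 kr > 16307 kr, so the regular tax governs.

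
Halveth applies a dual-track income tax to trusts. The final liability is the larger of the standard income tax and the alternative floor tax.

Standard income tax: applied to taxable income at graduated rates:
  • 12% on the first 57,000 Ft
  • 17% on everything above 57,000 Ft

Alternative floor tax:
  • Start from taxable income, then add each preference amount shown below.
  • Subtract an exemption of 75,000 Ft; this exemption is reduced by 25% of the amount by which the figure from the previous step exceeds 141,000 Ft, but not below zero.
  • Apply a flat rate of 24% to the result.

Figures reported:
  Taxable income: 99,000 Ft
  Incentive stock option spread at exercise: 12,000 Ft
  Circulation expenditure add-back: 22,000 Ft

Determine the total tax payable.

Standard income tax:
  57,000 Ft × 12% = 6,840 Ft
  42,000 Ft × 17% = 7,140 Ft
  → 13,980 Ft

Alternative floor tax:
  Adjusted income: 99,000 Ft + 12,000 Ft + 22,000 Ft = 133,000 Ft
  Exemption: 133,000 Ft ≤ 141,000 Ft, so full 75,000 Ft applies
  Base: 133,000 Ft − 75,000 Ft = 58,000 Ft
  58,000 Ft × 24% = 13,920 Ft

13,980 Ft > 13,920 Ft, so the standard income tax governs.

13,980 Ft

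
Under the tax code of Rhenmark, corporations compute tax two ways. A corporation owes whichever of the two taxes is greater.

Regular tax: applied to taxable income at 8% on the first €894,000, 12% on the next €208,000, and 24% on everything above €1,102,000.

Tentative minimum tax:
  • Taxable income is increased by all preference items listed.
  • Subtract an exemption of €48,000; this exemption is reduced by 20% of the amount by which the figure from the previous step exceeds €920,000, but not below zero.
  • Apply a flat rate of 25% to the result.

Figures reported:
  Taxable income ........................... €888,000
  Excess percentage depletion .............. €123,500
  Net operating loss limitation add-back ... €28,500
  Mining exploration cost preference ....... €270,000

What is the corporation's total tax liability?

Regular tax:
  €888,000 × 8% = €71,040

Tentative minimum tax:
  Adjusted income: €888,000 + €123,500 + €28,500 + €270,000 = €1,310,000
  Exemption: 20% × (€1,310,000 − €920,000) = €78,000 ≥ €48,000, so the exemption is fully phased out
  Base: €1,310,000 − €0 = €1,310,000
  €1,310,000 × 25% = €327,500

€327,500 > €71,040, so the tentative minimum tax is the binding amount.

€327,500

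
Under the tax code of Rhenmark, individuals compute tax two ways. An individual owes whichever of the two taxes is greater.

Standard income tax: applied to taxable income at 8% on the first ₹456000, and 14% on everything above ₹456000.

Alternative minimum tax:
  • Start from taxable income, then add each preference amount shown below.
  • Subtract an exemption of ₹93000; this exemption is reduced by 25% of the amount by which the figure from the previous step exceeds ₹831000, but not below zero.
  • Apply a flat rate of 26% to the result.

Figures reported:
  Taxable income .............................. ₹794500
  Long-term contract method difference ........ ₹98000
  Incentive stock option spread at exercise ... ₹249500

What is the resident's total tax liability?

Standard income tax:
  ₹456000 × 8% = ₹36480
  ₹338500 × 14% = ₹47390
  → ₹83870

Alternative minimum tax:
  Adjusted income: ₹794500 + ₹98000 + ₹249500 = ₹1142000
  Exemption: ₹93000 − 25% × (₹1142000 − ₹831000) = ₹93000 − ₹77750 = ₹15250
  Base: ₹1142000 − ₹15250 = ₹1126750
  ₹1126750 × 26% = ₹292955

₹292955 > ₹83870, so the alternative minimum tax is the binding amount.

₹292955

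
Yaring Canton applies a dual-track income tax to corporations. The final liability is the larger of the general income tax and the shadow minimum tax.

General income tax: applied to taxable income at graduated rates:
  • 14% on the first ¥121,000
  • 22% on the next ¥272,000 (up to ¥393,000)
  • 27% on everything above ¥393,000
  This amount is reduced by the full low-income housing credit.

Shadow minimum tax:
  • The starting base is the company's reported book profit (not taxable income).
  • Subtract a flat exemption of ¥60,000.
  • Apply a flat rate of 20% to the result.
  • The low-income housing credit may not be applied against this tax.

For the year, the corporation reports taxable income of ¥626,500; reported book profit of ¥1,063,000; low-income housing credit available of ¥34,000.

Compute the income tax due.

General income tax:
  ¥121,000 × 14% = ¥16,940
  ¥272,000 × 22% = ¥59,840
  ¥233,500 × 27% = ¥63,045
  → ¥139,825
  Less low-income housing credit ¥34,000 → ¥105,825

Shadow minimum tax:
  Base (reported book profit): ¥1,063,000
  Less exemption ¥60,000 → base ¥1,003,000
  ¥1,003,000 × 20% = ¥200,600

¥200,600 > ¥105,825, so the shadow minimum tax is the binding amount.

¥200,600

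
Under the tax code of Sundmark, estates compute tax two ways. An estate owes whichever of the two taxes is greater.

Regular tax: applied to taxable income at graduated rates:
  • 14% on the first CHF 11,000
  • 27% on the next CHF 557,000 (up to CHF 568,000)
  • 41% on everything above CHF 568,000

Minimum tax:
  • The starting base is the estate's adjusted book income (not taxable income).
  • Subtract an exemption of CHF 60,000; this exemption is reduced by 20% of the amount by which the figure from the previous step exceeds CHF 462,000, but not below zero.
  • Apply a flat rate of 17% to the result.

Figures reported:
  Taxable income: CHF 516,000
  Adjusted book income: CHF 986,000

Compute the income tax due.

Regular tax:
  CHF 11,000 × 14% = CHF 1,540
  CHF 505,000 × 27% = CHF 136,350
  → CHF 137,890

Minimum tax:
  Base (adjusted book income): CHF 986,000
  Exemption: 20% × (CHF 986,000 − CHF 462,000) = CHF 104,800 ≥ CHF 60,000, so the exemption is fully phased out
  Base: CHF 986,000 − CHF 0 = CHF 986,000
  CHF 986,000 × 17% = CHF 167,620

CHF 167,620 > CHF 137,890, so the minimum tax is the binding amount.

CHF 167,620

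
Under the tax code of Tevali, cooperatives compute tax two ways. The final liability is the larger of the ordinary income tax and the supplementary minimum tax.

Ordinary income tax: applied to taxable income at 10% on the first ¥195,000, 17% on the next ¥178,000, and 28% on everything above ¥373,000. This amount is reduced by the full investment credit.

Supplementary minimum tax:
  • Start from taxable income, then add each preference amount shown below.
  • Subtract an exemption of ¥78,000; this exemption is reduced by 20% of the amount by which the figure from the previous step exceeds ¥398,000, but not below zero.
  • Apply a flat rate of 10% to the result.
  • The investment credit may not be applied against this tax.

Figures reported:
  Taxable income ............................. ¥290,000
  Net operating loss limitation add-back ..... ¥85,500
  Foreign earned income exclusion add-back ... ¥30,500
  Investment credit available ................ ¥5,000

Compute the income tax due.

¥32,960

Ordinary income tax:
  ¥195,000 × 10% = ¥19,500
  ¥95,000 × 17% = ¥16,150
  → ¥35,650
  Less investment credit ¥5,000 → ¥30,650

Supplementary minimum tax:
  Adjusted income: ¥290,000 + ¥85,500 + ¥30,500 = ¥406,000
  Exemption: ¥78,000 − 20% × (¥406,000 − ¥398,000) = ¥78,000 − ¥1,600 = ¥76,400
  Base: ¥406,000 − ¥76,400 = ¥329,600
  ¥329,600 × 10% = ¥32,960

¥32,960 > ¥30,650, so the supplementary minimum tax is the binding amount.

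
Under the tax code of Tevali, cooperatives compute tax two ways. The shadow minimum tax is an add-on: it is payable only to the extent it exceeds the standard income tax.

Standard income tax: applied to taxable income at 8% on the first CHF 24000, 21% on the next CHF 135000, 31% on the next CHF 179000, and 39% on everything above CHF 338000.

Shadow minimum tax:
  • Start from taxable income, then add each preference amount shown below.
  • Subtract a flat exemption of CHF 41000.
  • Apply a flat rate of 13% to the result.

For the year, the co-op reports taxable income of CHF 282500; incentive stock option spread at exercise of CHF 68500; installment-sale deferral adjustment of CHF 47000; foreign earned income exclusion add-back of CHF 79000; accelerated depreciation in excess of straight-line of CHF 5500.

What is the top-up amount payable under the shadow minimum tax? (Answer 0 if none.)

CHF 0

Shadow minimum tax:
  Adjusted income: CHF 282500 + CHF 68500 + CHF 47000 + CHF 79000 + CHF 5500 = CHF 482500
  Less exemption CHF 41000 → base CHF 441500
  CHF 441500 × 13% = CHF 57395

Standard income tax:
  CHF 24000 × 8% = CHF 1920
  CHF 135000 × 21% = CHF 28350
  CHF 123500 × 31% = CHF 38285
  → CHF 68555

CHF 57395 ≤ CHF 68555, so no add-on is due.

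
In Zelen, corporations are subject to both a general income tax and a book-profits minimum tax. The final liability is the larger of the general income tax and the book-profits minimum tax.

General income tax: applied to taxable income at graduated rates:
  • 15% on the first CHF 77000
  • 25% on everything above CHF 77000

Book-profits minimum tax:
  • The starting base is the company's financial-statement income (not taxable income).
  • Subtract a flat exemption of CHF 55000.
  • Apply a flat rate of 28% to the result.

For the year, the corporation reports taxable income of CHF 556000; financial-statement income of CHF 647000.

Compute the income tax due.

General income tax:
  CHF 77000 × 15% = CHF 11550
  CHF 479000 × 25% = CHF 119750
  → CHF 131300

Book-profits minimum tax:
  Base (financial-statement income): CHF 647000
  Less exemption CHF 55000 → base CHF 592000
  CHF 592000 × 28% = CHF 165760

CHF 165760 > CHF 131300, so the book-profits minimum tax is the binding amount.

CHF 165760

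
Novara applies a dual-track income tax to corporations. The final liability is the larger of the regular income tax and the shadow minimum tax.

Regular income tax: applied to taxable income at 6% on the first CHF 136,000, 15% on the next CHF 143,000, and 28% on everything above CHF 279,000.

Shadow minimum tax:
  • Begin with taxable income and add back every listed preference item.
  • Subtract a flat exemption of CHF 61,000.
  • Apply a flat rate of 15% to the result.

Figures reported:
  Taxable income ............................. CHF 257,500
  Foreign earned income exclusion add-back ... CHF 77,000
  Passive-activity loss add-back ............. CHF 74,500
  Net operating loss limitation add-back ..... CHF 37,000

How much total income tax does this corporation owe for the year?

Regular income tax:
  CHF 136,000 × 6% = CHF 8,160
  CHF 121,500 × 15% = CHF 18,225
  → CHF 26,385

Shadow minimum tax:
  Adjusted income: CHF 257,500 + CHF 77,000 + CHF 74,500 + CHF 37,000 = CHF 446,000
  Less exemption CHF 61,000 → base CHF 385,000
  CHF 385,000 × 15% = CHF 57,750

CHF 57,750 > CHF 26,385, so the shadow minimum tax is the binding amount.

CHF 57,750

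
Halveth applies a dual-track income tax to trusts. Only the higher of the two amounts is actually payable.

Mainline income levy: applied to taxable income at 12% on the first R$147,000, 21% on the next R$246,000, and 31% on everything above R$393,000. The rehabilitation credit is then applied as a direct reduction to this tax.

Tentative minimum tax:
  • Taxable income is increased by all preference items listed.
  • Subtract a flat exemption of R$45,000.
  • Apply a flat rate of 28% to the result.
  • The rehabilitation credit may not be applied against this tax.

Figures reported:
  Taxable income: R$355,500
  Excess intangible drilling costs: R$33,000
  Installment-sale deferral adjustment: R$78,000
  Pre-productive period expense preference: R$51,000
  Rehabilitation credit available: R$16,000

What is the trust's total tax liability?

R$132,300

Tentative minimum tax:
  Adjusted income: R$355,500 + R$33,000 + R$78,000 + R$51,000 = R$517,500
  Less exemption R$45,000 → base R$472,500
  R$472,500 × 28% = R$132,300

Mainline income levy:
  R$147,000 × 12% = R$17,640
  R$208,500 × 21% = R$43,785
  → R$61,425
  Less rehabilitation credit R$16,000 → R$45,425

R$132,300 > R$45,425, so the tentative minimum tax is the binding amount.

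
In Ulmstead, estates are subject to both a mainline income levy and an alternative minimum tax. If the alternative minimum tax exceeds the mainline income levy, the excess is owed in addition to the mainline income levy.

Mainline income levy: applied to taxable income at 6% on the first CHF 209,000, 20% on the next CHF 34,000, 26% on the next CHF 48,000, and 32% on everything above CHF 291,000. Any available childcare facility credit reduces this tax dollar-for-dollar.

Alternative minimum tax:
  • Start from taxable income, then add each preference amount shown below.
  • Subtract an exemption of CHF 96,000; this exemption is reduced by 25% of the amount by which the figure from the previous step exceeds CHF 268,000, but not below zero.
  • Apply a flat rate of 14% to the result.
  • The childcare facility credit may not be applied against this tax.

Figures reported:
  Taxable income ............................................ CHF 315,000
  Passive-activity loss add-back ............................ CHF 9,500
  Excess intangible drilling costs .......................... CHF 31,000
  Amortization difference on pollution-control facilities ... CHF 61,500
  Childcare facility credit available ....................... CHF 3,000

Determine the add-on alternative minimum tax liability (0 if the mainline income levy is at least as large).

Mainline income levy:
  CHF 209,000 × 6% = CHF 12,540
  CHF 34,000 × 20% = CHF 6,800
  CHF 48,000 × 26% = CHF 12,480
  CHF 24,000 × 32% = CHF 7,680
  → CHF 39,500
  Less childcare facility credit CHF 3,000 → CHF 36,500

Alternative minimum tax:
  Adjusted income: CHF 315,000 + CHF 9,500 + CHF 31,000 + CHF 61,500 = CHF 417,000
  Exemption: CHF 96,000 − 25% × (CHF 417,000 − CHF 268,000) = CHF 96,000 − CHF 37,250 = CHF 58,750
  Base: CHF 417,000 − CHF 58,750 = CHF 358,250
  CHF 358,250 × 14% = CHF 50,155

Excess of alternative minimum tax over mainline income levy: CHF 50,155 − CHF 36,500 = CHF 13,655.

CHF 13,655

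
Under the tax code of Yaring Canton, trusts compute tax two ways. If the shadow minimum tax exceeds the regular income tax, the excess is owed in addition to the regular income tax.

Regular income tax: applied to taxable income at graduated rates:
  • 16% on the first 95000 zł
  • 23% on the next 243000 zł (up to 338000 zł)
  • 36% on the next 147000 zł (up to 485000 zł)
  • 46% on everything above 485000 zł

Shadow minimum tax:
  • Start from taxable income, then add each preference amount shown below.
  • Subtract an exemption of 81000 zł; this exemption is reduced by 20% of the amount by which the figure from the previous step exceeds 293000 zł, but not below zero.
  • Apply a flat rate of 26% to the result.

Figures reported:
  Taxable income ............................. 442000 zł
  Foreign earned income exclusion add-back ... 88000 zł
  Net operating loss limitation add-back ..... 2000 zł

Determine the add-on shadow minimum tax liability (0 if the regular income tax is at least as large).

Shadow minimum tax:
  Adjusted income: 442000 zł + 88000 zł + 2000 zł = 532000 zł
  Exemption: 81000 zł − 20% × (532000 zł − 293000 zł) = 81000 zł − 47800 zł = 33200 zł
  Base: 532000 zł − 33200 zł = 498800 zł
  498800 zł × 26% = 129688 zł

Regular income tax:
  95000 zł × 16% = 15200 zł
  243000 zł × 23% = 55890 zł
  104000 zł × 36% = 37440 zł
  → 108530 zł

Excess of shadow minimum tax over regular income tax: 129688 zł − 108530 zł = 21158 zł.

21158 zł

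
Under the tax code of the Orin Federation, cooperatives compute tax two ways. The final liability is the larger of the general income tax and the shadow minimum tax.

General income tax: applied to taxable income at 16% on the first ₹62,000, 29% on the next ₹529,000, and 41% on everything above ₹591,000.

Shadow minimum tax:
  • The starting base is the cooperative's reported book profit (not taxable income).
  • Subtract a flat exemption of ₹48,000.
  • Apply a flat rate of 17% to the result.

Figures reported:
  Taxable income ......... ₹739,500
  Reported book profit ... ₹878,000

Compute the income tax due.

₹224,215

Shadow minimum tax:
  Base (reported book profit): ₹878,000
  Less exemption ₹48,000 → base ₹830,000
  ₹830,000 × 17% = ₹141,100

General income tax:
  ₹62,000 × 16% = ₹9,920
  ₹529,000 × 29% = ₹153,410
  ₹148,500 × 41% = ₹60,885
  → ₹224,215

₹224,215 > ₹141,100, so the general income tax governs.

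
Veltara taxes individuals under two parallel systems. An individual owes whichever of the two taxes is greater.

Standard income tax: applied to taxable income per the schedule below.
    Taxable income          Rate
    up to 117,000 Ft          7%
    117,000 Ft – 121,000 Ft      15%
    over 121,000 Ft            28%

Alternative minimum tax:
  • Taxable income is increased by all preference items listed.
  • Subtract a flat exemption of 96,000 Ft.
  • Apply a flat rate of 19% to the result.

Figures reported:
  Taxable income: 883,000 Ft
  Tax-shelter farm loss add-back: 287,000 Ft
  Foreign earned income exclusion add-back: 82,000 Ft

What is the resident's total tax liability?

222,150 Ft

Alternative minimum tax:
  Adjusted income: 883,000 Ft + 287,000 Ft + 82,000 Ft = 1,252,000 Ft
  Less exemption 96,000 Ft → base 1,156,000 Ft
  1,156,000 Ft × 19% = 219,640 Ft

Standard income tax:
  117,000 Ft × 7% = 8,190 Ft
  4,000 Ft × 15% = 600 Ft
  762,000 Ft × 28% = 213,360 Ft
  → 222,150 Ft

222,150 Ft > 219,640 Ft, so the standard income tax governs.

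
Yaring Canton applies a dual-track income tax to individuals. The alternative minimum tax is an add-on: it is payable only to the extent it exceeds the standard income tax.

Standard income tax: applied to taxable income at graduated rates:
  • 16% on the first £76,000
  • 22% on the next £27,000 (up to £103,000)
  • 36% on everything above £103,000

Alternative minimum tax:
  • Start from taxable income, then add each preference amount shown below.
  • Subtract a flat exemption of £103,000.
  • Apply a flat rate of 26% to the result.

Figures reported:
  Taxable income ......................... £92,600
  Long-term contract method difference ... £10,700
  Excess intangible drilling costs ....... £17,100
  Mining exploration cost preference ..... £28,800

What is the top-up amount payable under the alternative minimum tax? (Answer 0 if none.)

£0

Alternative minimum tax:
  Adjusted income: £92,600 + £10,700 + £17,100 + £28,800 = £149,200
  Less exemption £103,000 → base £46,200
  £46,200 × 26% = £12,012

Standard income tax:
  £76,000 × 16% = £12,160
  £16,600 × 22% = £3,652
  → £15,812

£12,012 ≤ £15,812, so no add-on is due.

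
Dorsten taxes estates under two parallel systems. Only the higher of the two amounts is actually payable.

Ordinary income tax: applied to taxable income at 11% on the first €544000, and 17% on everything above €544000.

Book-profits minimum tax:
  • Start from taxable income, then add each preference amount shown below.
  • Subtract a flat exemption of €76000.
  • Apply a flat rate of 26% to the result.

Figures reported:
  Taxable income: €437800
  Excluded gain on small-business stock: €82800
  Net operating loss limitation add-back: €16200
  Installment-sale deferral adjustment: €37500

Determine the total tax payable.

€129558

Ordinary income tax:
  €437800 × 11% = €48158

Book-profits minimum tax:
  Adjusted income: €437800 + €82800 + €16200 + €37500 = €574300
  Less exemption €76000 → base €498300
  €498300 × 26% = €129558

€129558 > €48158, so the book-profits minimum tax is the binding amount.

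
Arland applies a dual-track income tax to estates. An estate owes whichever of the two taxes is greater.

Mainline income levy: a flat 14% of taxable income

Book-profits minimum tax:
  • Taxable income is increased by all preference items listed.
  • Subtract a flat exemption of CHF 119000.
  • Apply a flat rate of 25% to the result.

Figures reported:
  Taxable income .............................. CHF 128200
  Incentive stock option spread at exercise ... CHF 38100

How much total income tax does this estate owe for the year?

CHF 17948

Book-profits minimum tax:
  Adjusted income: CHF 128200 + CHF 38100 = CHF 166300
  Less exemption CHF 119000 → base CHF 47300
  CHF 47300 × 25% = CHF 11825

Mainline income levy:
  CHF 128200 × 14% = CHF 17948

CHF 17948 > CHF 11825, so the mainline income levy governs.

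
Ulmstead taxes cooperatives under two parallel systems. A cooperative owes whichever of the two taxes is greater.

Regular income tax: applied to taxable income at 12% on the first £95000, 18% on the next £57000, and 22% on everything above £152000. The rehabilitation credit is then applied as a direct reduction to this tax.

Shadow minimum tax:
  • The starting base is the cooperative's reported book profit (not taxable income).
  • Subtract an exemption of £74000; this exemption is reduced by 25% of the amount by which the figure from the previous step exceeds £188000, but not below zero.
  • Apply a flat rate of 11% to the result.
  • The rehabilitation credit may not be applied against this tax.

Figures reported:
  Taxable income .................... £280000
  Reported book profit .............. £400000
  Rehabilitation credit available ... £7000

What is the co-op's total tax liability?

£42820

Regular income tax:
  £95000 × 12% = £11400
  £57000 × 18% = £10260
  £128000 × 22% = £28160
  → £49820
  Less rehabilitation credit £7000 → £42820

Shadow minimum tax:
  Base (reported book profit): £400000
  Exemption: £74000 − 25% × (£400000 − £188000) = £74000 − £53000 = £21000
  Base: £400000 − £21000 = £379000
  £379000 × 11% = £41690

£42820 > £41690, so the regular income tax governs.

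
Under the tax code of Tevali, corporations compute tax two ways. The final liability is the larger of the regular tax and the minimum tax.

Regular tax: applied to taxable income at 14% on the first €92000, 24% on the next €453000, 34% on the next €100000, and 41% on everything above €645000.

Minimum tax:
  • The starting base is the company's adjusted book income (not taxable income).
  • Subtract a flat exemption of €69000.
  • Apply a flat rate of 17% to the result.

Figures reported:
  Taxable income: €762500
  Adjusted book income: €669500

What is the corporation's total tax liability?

Minimum tax:
  Base (adjusted book income): €669500
  Less exemption €69000 → base €600500
  €600500 × 17% = €102085

Regular tax:
  €92000 × 14% = €12880
  €453000 × 24% = €108720
  €100000 × 34% = €34000
  €117500 × 41% = €48175
  → €203775

€203775 > €102085, so the regular tax governs.

€203775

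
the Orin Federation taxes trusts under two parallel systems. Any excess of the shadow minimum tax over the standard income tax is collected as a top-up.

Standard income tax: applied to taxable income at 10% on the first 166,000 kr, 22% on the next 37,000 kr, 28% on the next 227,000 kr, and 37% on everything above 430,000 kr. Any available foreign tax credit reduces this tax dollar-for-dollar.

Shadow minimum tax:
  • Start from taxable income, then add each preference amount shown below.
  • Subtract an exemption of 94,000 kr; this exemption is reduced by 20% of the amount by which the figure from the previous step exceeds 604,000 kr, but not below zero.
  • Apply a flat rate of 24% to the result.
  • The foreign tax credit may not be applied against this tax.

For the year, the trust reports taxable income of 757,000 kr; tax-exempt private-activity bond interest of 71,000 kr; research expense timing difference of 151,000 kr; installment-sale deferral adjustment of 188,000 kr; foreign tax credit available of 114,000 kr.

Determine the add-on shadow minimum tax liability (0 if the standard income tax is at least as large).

Shadow minimum tax:
  Adjusted income: 757,000 kr + 71,000 kr + 151,000 kr + 188,000 kr = 1,167,000 kr
  Exemption: 20% × (1,167,000 kr − 604,000 kr) = 112,600 kr ≥ 94,000 kr, so the exemption is fully phased out
  Base: 1,167,000 kr − 0 kr = 1,167,000 kr
  1,167,000 kr × 24% = 280,080 kr

Standard income tax:
  166,000 kr × 10% = 16,600 kr
  37,000 kr × 22% = 8,140 kr
  227,000 kr × 28% = 63,560 kr
  327,000 kr × 37% = 120,990 kr
  → 209,290 kr
  Less foreign tax credit 114,000 kr → 95,290 kr

Excess of shadow minimum tax over standard income tax: 280,080 kr − 95,290 kr = 184,790 kr.

184,790 kr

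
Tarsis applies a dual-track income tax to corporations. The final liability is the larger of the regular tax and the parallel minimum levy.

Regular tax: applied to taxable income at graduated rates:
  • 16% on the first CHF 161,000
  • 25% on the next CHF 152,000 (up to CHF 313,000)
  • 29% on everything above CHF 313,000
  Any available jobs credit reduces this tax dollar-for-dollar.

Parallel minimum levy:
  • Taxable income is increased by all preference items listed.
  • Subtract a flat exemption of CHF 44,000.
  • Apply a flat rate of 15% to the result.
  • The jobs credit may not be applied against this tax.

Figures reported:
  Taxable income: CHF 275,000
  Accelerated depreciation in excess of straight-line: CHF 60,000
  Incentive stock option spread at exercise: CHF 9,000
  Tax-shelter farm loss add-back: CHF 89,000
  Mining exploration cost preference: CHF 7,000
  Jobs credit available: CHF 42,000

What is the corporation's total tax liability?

Regular tax:
  CHF 161,000 × 16% = CHF 25,760
  CHF 114,000 × 25% = CHF 28,500
  → CHF 54,260
  Less jobs credit CHF 42,000 → CHF 12,260

Parallel minimum levy:
  Adjusted income: CHF 275,000 + CHF 60,000 + CHF 9,000 + CHF 89,000 + CHF 7,000 = CHF 440,000
  Less exemption CHF 44,000 → base CHF 396,000
  CHF 396,000 × 15% = CHF 59,400

CHF 59,400 > CHF 12,260, so the parallel minimum levy is the binding amount.

CHF 59,400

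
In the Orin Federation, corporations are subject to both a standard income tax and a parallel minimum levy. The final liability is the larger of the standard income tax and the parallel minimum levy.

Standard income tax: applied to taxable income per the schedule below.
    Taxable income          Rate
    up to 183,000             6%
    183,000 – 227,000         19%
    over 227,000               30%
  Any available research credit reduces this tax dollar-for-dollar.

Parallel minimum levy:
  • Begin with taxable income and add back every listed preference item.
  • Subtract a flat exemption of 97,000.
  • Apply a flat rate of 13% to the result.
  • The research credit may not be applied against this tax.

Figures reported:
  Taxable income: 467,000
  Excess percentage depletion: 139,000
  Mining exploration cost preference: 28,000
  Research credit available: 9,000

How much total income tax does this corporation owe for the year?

82,340

Standard income tax:
  183,000 × 6% = 10,980
  44,000 × 19% = 8,360
  240,000 × 30% = 72,000
  → 91,340
  Less research credit 9,000 → 82,340

Parallel minimum levy:
  Adjusted income: 467,000 + 139,000 + 28,000 = 634,000
  Less exemption 97,000 → base 537,000
  537,000 × 13% = 69,810

82,340 > 69,810, so the standard income tax governs.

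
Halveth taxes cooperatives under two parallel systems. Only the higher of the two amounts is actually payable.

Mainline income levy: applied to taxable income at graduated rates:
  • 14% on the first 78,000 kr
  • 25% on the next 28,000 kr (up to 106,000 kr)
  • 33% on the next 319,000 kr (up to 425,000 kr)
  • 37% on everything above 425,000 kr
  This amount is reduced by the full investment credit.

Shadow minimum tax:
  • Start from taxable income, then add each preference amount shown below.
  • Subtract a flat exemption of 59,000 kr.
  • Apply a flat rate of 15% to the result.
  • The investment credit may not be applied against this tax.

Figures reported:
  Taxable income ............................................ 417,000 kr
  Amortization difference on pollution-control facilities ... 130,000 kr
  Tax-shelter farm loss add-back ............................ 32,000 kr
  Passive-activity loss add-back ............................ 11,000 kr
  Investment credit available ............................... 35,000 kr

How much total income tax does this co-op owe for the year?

85,550 kr

Shadow minimum tax:
  Adjusted income: 417,000 kr + 130,000 kr + 32,000 kr + 11,000 kr = 590,000 kr
  Less exemption 59,000 kr → base 531,000 kr
  531,000 kr × 15% = 79,650 kr

Mainline income levy:
  78,000 kr × 14% = 10,920 kr
  28,000 kr × 25% = 7,000 kr
  311,000 kr × 33% = 102,630 kr
  → 120,550 kr
  Less investment credit 35,000 kr → 85,550 kr

85,550 kr > 79,650 kr, so the mainline income levy governs.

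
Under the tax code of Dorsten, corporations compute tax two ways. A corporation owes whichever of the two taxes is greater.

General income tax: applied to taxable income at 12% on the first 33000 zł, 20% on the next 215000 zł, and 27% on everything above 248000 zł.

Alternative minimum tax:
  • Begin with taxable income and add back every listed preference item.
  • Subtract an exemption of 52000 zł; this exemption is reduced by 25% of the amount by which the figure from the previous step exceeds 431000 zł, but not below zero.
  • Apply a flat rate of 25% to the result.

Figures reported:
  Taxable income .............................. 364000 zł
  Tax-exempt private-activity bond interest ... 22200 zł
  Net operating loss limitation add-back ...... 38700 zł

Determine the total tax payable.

93225 zł

General income tax:
  33000 zł × 12% = 3960 zł
  215000 zł × 20% = 43000 zł
  116000 zł × 27% = 31320 zł
  → 78280 zł

Alternative minimum tax:
  Adjusted income: 364000 zł + 22200 zł + 38700 zł = 424900 zł
  Exemption: 424900 zł ≤ 431000 zł, so full 52000 zł applies
  Base: 424900 zł − 52000 zł = 372900 zł
  372900 zł × 25% = 93225 zł

93225 zł > 78280 zł, so the alternative minimum tax is the binding amount.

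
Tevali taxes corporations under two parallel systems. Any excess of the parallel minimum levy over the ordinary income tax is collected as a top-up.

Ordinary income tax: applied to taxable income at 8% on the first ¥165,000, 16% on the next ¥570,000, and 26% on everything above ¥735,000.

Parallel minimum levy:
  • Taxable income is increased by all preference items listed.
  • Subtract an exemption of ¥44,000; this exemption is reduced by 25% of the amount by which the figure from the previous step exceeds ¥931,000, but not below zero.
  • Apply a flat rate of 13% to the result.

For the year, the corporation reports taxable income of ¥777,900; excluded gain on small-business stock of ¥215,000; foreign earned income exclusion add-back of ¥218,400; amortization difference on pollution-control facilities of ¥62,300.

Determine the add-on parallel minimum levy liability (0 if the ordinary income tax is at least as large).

Parallel minimum levy:
  Adjusted income: ¥777,900 + ¥215,000 + ¥218,400 + ¥62,300 = ¥1,273,600
  Exemption: 25% × (¥1,273,600 − ¥931,000) = ¥85,650 ≥ ¥44,000, so the exemption is fully phased out
  Base: ¥1,273,600 − ¥0 = ¥1,273,600
  ¥1,273,600 × 13% = ¥165,568

Ordinary income tax:
  ¥165,000 × 8% = ¥13,200
  ¥570,000 × 16% = ¥91,200
  ¥42,900 × 26% = ¥11,154
  → ¥115,554

Excess of parallel minimum levy over ordinary income tax: ¥165,568 − ¥115,554 = ¥50,014.

¥50,014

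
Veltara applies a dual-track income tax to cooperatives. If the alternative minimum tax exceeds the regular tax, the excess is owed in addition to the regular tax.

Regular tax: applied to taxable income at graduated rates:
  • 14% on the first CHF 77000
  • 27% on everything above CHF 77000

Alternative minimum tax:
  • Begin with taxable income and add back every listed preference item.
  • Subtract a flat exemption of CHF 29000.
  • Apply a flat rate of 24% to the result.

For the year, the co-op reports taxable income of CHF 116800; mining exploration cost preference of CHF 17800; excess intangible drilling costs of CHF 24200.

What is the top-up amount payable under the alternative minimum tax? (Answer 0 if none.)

Regular tax:
  CHF 77000 × 14% = CHF 10780
  CHF 39800 × 27% = CHF 10746
  → CHF 21526

Alternative minimum tax:
  Adjusted income: CHF 116800 + CHF 17800 + CHF 24200 = CHF 158800
  Less exemption CHF 29000 → base CHF 129800
  CHF 129800 × 24% = CHF 31152

Excess of alternative minimum tax over regular tax: CHF 31152 − CHF 21526 = CHF 9626.

CHF 9626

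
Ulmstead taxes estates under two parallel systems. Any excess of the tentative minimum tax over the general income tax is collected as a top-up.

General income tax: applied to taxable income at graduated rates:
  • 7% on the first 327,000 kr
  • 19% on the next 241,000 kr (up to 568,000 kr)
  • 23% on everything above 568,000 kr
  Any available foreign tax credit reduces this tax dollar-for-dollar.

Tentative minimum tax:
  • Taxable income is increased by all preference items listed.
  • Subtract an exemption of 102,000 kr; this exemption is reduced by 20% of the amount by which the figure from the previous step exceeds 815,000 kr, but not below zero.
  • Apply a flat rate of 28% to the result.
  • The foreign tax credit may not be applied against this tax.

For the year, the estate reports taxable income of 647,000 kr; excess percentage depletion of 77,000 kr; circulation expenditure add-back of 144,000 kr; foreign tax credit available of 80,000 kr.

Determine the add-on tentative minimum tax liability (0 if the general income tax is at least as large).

General income tax:
  327,000 kr × 7% = 22,890 kr
  241,000 kr × 19% = 45,790 kr
  79,000 kr × 23% = 18,170 kr
  → 86,850 kr
  Less foreign tax credit 80,000 kr → 6,850 kr

Tentative minimum tax:
  Adjusted income: 647,000 kr + 77,000 kr + 144,000 kr = 868,000 kr
  Exemption: 102,000 kr − 20% × (868,000 kr − 815,000 kr) = 102,000 kr − 10,600 kr = 91,400 kr
  Base: 868,000 kr − 91,400 kr = 776,600 kr
  776,600 kr × 28% = 217,448 kr

Excess of tentative minimum tax over general income tax: 217,448 kr − 6,850 kr = 210,598 kr.

210,598 kr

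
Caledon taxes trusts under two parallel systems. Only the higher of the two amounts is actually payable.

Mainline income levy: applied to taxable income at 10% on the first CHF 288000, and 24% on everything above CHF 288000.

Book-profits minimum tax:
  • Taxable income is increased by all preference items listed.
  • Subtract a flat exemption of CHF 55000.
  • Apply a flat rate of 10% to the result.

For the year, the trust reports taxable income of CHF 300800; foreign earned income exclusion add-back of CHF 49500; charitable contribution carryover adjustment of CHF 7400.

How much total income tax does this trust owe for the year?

Mainline income levy:
  CHF 288000 × 10% = CHF 28800
  CHF 12800 × 24% = CHF 3072
  → CHF 31872

Book-profits minimum tax:
  Adjusted income: CHF 300800 + CHF 49500 + CHF 7400 = CHF 357700
  Less exemption CHF 55000 → base CHF 302700
  CHF 302700 × 10% = CHF 30270

CHF 31872 > CHF 30270, so the mainline income levy governs.

CHF 31872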